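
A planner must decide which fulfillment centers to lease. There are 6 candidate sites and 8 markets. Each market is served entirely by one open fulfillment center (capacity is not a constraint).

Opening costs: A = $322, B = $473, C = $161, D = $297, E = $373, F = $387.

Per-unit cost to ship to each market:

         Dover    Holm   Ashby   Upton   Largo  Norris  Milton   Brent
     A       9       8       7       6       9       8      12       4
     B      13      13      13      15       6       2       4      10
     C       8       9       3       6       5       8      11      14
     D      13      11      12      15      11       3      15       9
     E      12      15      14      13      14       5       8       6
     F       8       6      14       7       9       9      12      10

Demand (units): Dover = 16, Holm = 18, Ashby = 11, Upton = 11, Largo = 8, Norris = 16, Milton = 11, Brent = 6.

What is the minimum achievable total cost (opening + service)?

For any fixed open set, each market goes to its cheapest open site; total = fixed + service.
{C}: Dover→C 8·16=128, Holm→C 9·18=162, Ashby→C 3·11=33, Upton→C 6·11=66, Largo→C 5·8=40, Norris→C 8·16=128, Milton→C 11·11=121, Brent→C 14·6=84. Service 762; fixed 161; total 923.
{A}: service 787 + fixed 322 = 1109
{C, D}: Dover→C 8·16=128, Holm→C 9·18=162, Ashby→C 3·11=33, Upton→C 6·11=66, Largo→C 5·8=40, Norris→D 3·16=48, Milton→C 11·11=121, Brent→D 9·6=54. Service 652; fixed 458; total 1110.
{A, B, C, D, E, F}: service 475 + fixed 2013 = 2488
No other subset beats 923.

Minimum total cost: 923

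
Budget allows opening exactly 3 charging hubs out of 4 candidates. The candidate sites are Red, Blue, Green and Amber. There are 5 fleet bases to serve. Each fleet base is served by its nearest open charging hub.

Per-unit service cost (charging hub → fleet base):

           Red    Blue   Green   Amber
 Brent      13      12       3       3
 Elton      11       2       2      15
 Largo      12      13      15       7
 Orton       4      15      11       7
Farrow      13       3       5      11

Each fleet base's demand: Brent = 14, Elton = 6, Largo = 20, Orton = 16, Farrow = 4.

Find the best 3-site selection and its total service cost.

With exactly 3 open, each fleet base uses its cheapest among the chosen.
{Red, Blue, Amber}: Brent→Amber 3·14=42, Elton→Blue 2·6=12, Largo→Amber 7·20=140, Orton→Red 4·16=64, Farrow→Blue 3·4=12. Service cost 270.
{Red, Green, Amber}: service cost 278
{Blue, Green, Amber}: service cost 318
Among all 4 size-3 choices, {Red, Blue, Amber} is lowest.

Choose Red, Blue and Amber; total service cost 270.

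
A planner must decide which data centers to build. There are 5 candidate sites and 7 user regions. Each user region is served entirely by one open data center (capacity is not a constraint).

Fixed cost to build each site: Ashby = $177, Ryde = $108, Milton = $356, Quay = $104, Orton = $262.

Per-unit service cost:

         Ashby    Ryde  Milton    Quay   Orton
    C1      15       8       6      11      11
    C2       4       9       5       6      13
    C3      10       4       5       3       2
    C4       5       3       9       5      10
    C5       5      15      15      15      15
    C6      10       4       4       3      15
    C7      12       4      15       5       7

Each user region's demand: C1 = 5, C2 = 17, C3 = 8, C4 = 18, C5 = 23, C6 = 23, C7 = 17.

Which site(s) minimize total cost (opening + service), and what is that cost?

For any fixed open set, each user region goes to its cheapest open site; total = fixed + service.
{Ashby, Ryde}: C1→Ryde 8·5=40, C2→Ashby 4·17=68, C3→Ryde 4·8=32, C4→Ryde 3·18=54, C5→Ashby 5·23=115, C6→Ryde 4·23=92, C7→Ryde 4·17=68. Service 469; fixed 285; total 754.
{Ashby, Quay}: service 506 + fixed 281 = 787
{Ashby, Ryde, Quay}: service 438 + fixed 389 = 827
{Ashby, Ryde, Milton, Quay, Orton}: service 420 + fixed 1007 = 1427
No other subset beats 754.

Open Ashby and Ryde; minimum total cost 754.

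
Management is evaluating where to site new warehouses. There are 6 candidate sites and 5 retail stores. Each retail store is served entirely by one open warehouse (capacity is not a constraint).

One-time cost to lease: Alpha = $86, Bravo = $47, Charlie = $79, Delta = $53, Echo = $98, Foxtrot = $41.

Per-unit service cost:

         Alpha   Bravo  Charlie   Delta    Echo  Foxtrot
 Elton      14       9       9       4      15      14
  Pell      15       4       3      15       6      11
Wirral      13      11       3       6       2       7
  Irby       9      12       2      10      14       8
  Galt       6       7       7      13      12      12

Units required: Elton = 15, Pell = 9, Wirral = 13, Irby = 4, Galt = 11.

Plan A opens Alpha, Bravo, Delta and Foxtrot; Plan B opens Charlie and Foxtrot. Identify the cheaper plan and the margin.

Plan A: {Alpha, Bravo, Delta, Foxtrot}: Elton→Delta 4·15=60, Pell→Bravo 4·9=36, Wirral→Delta 6·13=78, Irby→Foxtrot 8·4=32, Galt→Alpha 6·11=66. Service 272; fixed 227; total 499.
Plan B: {Charlie, Foxtrot}: Elton→Charlie 9·15=135, Pell→Charlie 3·9=27, Wirral→Charlie 3·13=39, Irby→Charlie 2·4=8, Galt→Charlie 7·11=77. Service 286; fixed 120; total 406.
Difference: |499 − 406| = 93.

Plan B is cheaper by 93.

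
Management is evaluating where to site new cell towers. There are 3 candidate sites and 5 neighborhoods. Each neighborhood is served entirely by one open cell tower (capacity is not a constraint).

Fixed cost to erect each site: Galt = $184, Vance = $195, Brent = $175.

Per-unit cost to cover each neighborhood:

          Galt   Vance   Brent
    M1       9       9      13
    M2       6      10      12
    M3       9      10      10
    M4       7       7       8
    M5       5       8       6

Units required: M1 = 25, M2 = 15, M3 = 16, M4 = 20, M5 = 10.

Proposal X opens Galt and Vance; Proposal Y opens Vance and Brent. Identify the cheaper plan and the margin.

Proposal X is cheaper by 77.

Proposal X: {Galt, Vance}: M1→Galt 9·25=225, M2→Galt 6·15=90, M3→Galt 9·16=144, M4→Galt 7·20=140, M5→Galt 5·10=50. Service 649; fixed 379; total 1028.
Proposal Y: {Vance, Brent}: M1→Vance 9·25=225, M2→Vance 10·15=150, M3→Vance 10·16=160, M4→Vance 7·20=140, M5→Brent 6·10=60. Service 735; fixed 370; total 1105.
Difference: |1028 − 1105| = 77.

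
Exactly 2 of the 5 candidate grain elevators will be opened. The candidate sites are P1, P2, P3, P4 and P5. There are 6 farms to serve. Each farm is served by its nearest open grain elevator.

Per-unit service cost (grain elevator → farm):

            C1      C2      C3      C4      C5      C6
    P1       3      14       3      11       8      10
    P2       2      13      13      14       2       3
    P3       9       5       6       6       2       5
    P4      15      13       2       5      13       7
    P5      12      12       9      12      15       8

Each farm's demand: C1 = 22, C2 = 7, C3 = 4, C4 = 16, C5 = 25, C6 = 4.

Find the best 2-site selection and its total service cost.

With exactly 2 open, each farm uses its cheapest among the chosen.
{P2, P3}: C1→P2 2·22=44, C2→P3 5·7=35, C3→P3 6·4=24, C4→P3 6·16=96, C5→P2 2·25=50, C6→P2 3·4=12. Service cost 261.
{P1, P3}: service cost 279
{P2, P4}: service cost 285
Among all 10 size-2 choices, {P2, P3} is lowest.

Choose P2 and P3; total service cost 261.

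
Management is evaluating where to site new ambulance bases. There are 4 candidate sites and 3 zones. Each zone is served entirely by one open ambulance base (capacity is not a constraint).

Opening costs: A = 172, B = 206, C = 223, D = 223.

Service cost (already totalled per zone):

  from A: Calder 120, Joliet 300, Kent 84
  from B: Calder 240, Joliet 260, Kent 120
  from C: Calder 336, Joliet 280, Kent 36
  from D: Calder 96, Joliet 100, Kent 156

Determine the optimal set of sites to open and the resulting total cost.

Open D only; minimum total cost 575.

For any fixed open set, each zone goes to its cheapest open site; total = fixed + service.
{D}: Calder→D 96, Joliet→D 100, Kent→D 156. Service 352; fixed 223; total 575.
{A, D}: Calder→D 96, Joliet→D 100, Kent→A 84. Service 280; fixed 395; total 675.
{A}: Calder→A 120, Joliet→A 300, Kent→A 84. Service 504; fixed 172; total 676.
{A, B, C, D}: service 232 + fixed 824 = 1056
No other subset beats 575.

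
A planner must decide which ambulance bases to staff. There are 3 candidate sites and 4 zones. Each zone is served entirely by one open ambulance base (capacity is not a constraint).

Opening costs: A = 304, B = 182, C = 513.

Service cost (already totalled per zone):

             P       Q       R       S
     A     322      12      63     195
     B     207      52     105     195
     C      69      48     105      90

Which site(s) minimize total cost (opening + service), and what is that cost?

For any fixed open set, each zone goes to its cheapest open site; total = fixed + service.
{B}: P→B 207, Q→B 52, R→B 105, S→B 195. Service 559; fixed 182; total 741.
{C}: P→C 69, Q→C 48, R→C 105, S→C 90. Service 312; fixed 513; total 825.
{A}: service 592 + fixed 304 = 896
{A, B, C}: P→C 69, Q→A 12, R→A 63, S→C 90. Service 234; fixed 999; total 1233.
No other subset beats 741.

Open B only; minimum total cost 741.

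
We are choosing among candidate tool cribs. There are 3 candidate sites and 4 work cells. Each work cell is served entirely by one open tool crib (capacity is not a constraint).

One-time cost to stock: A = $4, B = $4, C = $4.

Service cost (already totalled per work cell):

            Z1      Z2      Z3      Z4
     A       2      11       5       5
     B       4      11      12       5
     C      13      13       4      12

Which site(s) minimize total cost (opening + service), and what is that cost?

For any fixed open set, each work cell goes to its cheapest open site; total = fixed + service.
{A}: Z1→A 2, Z2→A 11, Z3→A 5, Z4→A 5. Service 23; fixed 4; total 27.
{A, C}: Z1→A 2, Z2→A 11, Z3→C 4, Z4→A 5. Service 22; fixed 8; total 30.
{A, B}: service 23 + fixed 8 = 31
{A, B, C}: service 22 + fixed 12 = 34
No other subset beats 27.

Open A only; minimum total cost 27.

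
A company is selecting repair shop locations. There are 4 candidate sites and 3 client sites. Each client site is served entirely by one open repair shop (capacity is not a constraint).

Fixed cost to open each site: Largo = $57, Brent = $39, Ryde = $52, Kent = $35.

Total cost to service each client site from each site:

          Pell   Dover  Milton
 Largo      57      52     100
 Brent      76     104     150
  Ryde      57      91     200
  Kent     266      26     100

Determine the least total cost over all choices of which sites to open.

Minimum total cost: 266

For any fixed open set, each client site goes to its cheapest open site; total = fixed + service.
{Largo}: Pell→Largo 57, Dover→Largo 52, Milton→Largo 100. Service 209; fixed 57; total 266.
{Ryde, Kent}: Pell→Ryde 57, Dover→Kent 26, Milton→Kent 100. Service 183; fixed 87; total 270.
{Largo, Kent}: Pell→Largo 57, Dover→Kent 26, Milton→Largo 100. Service 183; fixed 92; total 275.
{Largo, Brent, Ryde, Kent}: service 183 + fixed 183 = 366
(All 15 nonempty subsets were checked; Largo only is lowest.)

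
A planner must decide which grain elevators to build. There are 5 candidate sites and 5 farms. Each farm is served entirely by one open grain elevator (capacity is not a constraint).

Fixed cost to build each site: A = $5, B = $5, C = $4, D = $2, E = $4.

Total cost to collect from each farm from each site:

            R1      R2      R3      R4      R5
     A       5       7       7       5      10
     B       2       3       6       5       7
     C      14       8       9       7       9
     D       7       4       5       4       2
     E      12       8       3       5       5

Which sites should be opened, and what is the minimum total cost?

Open B and D; minimum total cost 23.

For any fixed open set, each farm goes to its cheapest open site; total = fixed + service.
{B, D}: R1→B 2, R2→B 3, R3→D 5, R4→D 4, R5→D 2. Service 16; fixed 7; total 23.
{D}: service 22 + fixed 2 = 24
{B, D, E}: service 14 + fixed 11 = 25
{A, B, C, D, E}: service 14 + fixed 20 = 34
No other subset beats 23.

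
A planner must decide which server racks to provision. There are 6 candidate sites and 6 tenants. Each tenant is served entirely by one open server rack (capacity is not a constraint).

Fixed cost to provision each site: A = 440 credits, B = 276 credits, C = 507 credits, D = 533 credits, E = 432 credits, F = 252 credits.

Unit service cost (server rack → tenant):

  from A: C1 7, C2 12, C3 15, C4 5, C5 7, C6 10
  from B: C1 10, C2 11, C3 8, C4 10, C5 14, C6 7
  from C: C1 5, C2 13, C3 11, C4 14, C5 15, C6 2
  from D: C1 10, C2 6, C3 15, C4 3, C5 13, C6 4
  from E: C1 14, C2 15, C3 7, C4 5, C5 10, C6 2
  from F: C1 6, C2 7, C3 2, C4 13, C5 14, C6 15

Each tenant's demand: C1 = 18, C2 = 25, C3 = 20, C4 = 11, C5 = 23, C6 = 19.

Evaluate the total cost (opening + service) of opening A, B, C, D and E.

Total cost: 2800

Each tenant is assigned to its cheapest site among the open ones.
{A, B, C, D, E}: C1→C 5·18=90, C2→D 6·25=150, C3→E 7·20=140, C4→D 3·11=33, C5→A 7·23=161, C6→C 2·19=38. Service 612; fixed 2188; total 2800.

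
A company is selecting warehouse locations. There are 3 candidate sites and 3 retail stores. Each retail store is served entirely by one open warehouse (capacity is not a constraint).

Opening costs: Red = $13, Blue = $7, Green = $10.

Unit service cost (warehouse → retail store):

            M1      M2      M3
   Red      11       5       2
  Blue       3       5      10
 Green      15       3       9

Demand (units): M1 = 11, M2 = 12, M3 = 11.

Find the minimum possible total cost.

Minimum total cost: 121

For any fixed open set, each retail store goes to its cheapest open site; total = fixed + service.
{Red, Blue, Green}: M1→Blue 3·11=33, M2→Green 3·12=36, M3→Red 2·11=22. Service 91; fixed 30; total 121.
{Red, Blue}: service 115 + fixed 20 = 135
{Blue, Green}: service 168 + fixed 17 = 185
{Blue}: M1→Blue 3·11=33, M2→Blue 5·12=60, M3→Blue 10·11=110. Service 203; fixed 7; total 210.
No other subset beats 121.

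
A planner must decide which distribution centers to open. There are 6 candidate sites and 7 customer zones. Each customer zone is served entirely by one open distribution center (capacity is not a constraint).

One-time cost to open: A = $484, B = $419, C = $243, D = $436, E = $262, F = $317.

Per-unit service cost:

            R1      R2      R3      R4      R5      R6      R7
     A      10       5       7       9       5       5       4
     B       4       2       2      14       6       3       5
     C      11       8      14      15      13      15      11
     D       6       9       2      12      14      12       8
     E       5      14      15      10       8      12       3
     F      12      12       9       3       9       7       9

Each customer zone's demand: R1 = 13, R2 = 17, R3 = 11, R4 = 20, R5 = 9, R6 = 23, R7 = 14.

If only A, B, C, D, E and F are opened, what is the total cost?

Each customer zone is assigned to its cheapest site among the open ones.
{A, B, C, D, E, F}: R1→B 4·13=52, R2→B 2·17=34, R3→B 2·11=22, R4→F 3·20=60, R5→A 5·9=45, R6→B 3·23=69, R7→E 3·14=42. Service 324; fixed 2161; total 2485.

Total cost: 2485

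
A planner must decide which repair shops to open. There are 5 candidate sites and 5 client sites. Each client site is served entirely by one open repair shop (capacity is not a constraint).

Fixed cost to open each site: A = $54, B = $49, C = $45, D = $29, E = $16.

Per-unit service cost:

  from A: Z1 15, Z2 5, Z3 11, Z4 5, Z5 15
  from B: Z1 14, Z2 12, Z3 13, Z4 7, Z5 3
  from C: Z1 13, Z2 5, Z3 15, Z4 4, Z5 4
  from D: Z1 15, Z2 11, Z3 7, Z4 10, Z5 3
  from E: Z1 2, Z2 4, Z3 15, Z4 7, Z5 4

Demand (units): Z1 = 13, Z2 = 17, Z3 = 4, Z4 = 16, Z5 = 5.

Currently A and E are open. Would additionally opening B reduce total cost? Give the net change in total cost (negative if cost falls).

No — net change +44 (cost rises by 44).

Current service cost with {A, E}: 238.
Adding B: each client site re-picks its cheapest; new service cost 233, saving 5.
Extra fixed cost: 49. Net change = 49 − 5 = 44.
(Totals: 308 → 352.)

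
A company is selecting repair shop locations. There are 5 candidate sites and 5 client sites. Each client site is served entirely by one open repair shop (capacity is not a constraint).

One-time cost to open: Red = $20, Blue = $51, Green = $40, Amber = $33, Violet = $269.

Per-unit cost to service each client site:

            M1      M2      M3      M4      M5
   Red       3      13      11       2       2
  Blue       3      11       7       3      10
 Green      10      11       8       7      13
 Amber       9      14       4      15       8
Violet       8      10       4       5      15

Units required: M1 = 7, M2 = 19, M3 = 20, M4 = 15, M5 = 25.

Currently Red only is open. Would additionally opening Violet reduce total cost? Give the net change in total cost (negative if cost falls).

Current service cost with {Red}: 568.
Adding Violet: each client site re-picks its cheapest; new service cost 371, saving 197.
Extra fixed cost: 269. Net change = 269 − 197 = 72.
(Totals: 588 → 660.)

No — net change +72 (cost rises by 72).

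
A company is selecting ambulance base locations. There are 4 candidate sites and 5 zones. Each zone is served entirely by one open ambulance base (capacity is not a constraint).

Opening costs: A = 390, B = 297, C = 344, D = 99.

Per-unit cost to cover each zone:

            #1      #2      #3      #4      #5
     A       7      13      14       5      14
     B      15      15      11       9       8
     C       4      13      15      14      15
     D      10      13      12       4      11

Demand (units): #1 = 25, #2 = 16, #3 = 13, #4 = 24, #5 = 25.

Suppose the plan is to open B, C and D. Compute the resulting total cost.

Total cost: 1487

Each zone is assigned to its cheapest site among the open ones.
{B, C, D}: #1→C 4·25=100, #2→C 13·16=208, #3→B 11·13=143, #4→D 4·24=96, #5→B 8·25=200. Service 747; fixed 740; total 1487.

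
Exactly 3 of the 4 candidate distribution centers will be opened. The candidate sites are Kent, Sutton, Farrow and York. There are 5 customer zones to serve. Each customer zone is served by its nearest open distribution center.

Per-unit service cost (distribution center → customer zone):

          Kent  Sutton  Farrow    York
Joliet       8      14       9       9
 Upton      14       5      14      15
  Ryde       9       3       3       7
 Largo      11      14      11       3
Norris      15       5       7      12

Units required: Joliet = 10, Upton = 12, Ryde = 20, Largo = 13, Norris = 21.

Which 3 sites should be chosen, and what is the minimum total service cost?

With exactly 3 open, each customer zone uses its cheapest among the chosen.
{Kent, Sutton, York}: Joliet→Kent 8·10=80, Upton→Sutton 5·12=60, Ryde→Sutton 3·20=60, Largo→York 3·13=39, Norris→Sutton 5·21=105. Service cost 344.
{Sutton, Farrow, York}: service cost 354
{Kent, Sutton, Farrow}: service cost 448
Among all 4 size-3 choices, {Kent, Sutton, York} is lowest.

Choose Kent, Sutton and York; total service cost 344.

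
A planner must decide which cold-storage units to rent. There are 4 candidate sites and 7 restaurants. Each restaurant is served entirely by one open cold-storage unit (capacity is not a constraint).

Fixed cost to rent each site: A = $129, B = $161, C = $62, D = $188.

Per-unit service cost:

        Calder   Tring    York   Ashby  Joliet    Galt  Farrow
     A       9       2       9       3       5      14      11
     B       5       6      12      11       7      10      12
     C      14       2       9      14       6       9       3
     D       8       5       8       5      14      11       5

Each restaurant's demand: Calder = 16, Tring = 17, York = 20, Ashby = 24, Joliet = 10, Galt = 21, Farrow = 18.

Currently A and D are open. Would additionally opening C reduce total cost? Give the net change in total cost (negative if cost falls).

Yes — net change −16 (cost falls by 16).

Current service cost with {A, D}: 765.
Adding C: each restaurant re-picks its cheapest; new service cost 687, saving 78.
Extra fixed cost: 62. Net change = 62 − 78 = -16.
(Totals: 1082 → 1066.)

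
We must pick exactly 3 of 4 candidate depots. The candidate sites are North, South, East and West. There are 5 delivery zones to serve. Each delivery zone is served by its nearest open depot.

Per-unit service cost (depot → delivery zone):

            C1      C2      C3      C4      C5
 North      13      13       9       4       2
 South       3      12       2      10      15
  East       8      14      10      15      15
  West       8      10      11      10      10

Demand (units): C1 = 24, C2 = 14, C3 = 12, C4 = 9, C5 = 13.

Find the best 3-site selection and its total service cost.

Choose North, South and West; total service cost 298.

With exactly 3 open, each delivery zone uses its cheapest among the chosen.
{North, South, West}: C1→South 3·24=72, C2→West 10·14=140, C3→South 2·12=24, C4→North 4·9=36, C5→North 2·13=26. Service cost 298.
{North, South, East}: service cost 326
{South, East, West}: service cost 456
Among all 4 size-3 choices, {North, South, West} is lowest.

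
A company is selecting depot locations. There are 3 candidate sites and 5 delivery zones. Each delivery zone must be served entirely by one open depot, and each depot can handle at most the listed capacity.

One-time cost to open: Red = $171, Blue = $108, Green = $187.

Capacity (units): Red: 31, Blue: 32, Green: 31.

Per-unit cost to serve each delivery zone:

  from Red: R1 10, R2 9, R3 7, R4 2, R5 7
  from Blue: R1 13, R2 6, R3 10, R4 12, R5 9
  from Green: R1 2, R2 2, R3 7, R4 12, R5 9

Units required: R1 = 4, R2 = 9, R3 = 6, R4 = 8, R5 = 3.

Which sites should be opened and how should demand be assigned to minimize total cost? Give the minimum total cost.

Open {Red}: R1→Red 10·4=40, R2→Red 9·9=81, R3→Red 7·6=42, R4→Red 2·8=16, R5→Red 7·3=21.
Loads: Red carries 30/31. Service 200; fixed 171; total 371.
Next best feasible plan costs 378.

Minimum total cost: 371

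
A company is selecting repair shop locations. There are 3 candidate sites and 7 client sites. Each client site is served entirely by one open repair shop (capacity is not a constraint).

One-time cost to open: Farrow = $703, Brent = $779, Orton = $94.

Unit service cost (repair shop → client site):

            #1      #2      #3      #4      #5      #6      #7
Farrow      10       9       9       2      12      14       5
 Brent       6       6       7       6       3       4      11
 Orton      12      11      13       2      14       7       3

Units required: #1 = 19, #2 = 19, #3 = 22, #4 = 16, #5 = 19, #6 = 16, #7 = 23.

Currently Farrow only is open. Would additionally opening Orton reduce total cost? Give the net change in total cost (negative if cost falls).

Yes — net change −64 (cost falls by 64).

Current service cost with {Farrow}: 1158.
Adding Orton: each client site re-picks its cheapest; new service cost 1000, saving 158.
Extra fixed cost: 94. Net change = 94 − 158 = -64.
(Totals: 1861 → 1797.)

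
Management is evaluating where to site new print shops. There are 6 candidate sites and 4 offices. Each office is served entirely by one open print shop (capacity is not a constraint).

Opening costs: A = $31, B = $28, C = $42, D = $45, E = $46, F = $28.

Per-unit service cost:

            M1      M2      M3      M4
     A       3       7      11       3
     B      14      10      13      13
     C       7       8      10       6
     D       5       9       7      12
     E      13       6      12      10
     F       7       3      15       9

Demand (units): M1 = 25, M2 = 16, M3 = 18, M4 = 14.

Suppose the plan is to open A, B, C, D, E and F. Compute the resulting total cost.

Each office is assigned to its cheapest site among the open ones.
{A, B, C, D, E, F}: M1→A 3·25=75, M2→F 3·16=48, M3→D 7·18=126, M4→A 3·14=42. Service 291; fixed 220; total 511.

Total cost: 511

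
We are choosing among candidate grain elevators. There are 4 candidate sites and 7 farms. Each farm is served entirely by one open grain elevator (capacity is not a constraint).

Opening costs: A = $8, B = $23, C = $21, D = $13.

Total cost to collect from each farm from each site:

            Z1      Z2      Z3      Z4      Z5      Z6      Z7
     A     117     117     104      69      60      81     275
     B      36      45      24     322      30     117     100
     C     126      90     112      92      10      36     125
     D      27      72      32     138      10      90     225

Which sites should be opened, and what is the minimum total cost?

For any fixed open set, each farm goes to its cheapest open site; total = fixed + service.
{A, B, C}: Z1→B 36, Z2→B 45, Z3→B 24, Z4→A 69, Z5→C 10, Z6→C 36, Z7→B 100. Service 320; fixed 52; total 372.
{A, B, C, D}: Z1→D 27, Z2→B 45, Z3→B 24, Z4→A 69, Z5→C 10, Z6→C 36, Z7→B 100. Service 311; fixed 65; total 376.
{B, C}: service 343 + fixed 44 = 387
{A}: Z1→A 117, Z2→A 117, Z3→A 104, Z4→A 69, Z5→A 60, Z6→A 81, Z7→A 275. Service 823; fixed 8; total 831.
No other subset beats 372.

Open A, B and C; minimum total cost 372.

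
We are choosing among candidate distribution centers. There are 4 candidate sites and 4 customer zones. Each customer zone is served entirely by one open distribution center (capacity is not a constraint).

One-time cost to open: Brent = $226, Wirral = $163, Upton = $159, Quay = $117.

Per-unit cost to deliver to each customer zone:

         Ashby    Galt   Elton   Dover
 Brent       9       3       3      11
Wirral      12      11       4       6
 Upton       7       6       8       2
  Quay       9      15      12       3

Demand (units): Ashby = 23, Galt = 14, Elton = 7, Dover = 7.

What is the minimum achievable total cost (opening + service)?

Minimum total cost: 474

For any fixed open set, each customer zone goes to its cheapest open site; total = fixed + service.
{Upton}: Ashby→Upton 7·23=161, Galt→Upton 6·14=84, Elton→Upton 8·7=56, Dover→Upton 2·7=14. Service 315; fixed 159; total 474.
{Brent}: Ashby→Brent 9·23=207, Galt→Brent 3·14=42, Elton→Brent 3·7=21, Dover→Brent 11·7=77. Service 347; fixed 226; total 573.
{Upton, Quay}: service 315 + fixed 276 = 591
{Brent, Wirral, Upton, Quay}: service 238 + fixed 665 = 903
No other subset beats 474.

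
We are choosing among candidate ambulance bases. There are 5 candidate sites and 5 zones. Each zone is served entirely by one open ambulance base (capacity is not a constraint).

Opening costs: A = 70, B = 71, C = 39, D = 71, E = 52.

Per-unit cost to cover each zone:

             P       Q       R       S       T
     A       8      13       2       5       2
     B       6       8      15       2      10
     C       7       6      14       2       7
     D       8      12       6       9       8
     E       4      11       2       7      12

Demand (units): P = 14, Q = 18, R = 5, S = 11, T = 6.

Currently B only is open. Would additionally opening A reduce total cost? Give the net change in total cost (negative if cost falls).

Current service cost with {B}: 385.
Adding A: each zone re-picks its cheapest; new service cost 272, saving 113.
Extra fixed cost: 70. Net change = 70 − 113 = -43.
(Totals: 456 → 413.)

Yes — net change −43 (cost falls by 43).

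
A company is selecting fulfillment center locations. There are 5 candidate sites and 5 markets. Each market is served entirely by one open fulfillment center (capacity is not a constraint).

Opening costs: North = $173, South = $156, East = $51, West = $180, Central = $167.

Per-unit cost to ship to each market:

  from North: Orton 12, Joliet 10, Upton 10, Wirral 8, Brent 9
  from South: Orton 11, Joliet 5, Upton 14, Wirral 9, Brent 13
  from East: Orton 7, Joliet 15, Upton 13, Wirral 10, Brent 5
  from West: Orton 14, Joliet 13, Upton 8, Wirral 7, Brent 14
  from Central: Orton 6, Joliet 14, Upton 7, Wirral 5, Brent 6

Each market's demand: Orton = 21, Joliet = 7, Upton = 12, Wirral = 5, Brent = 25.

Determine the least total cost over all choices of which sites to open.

Minimum total cost: 634

For any fixed open set, each market goes to its cheapest open site; total = fixed + service.
{East}: Orton→East 7·21=147, Joliet→East 15·7=105, Upton→East 13·12=156, Wirral→East 10·5=50, Brent→East 5·25=125. Service 583; fixed 51; total 634.
{Central}: service 483 + fixed 167 = 650
{East, Central}: Orton→Central 6·21=126, Joliet→Central 14·7=98, Upton→Central 7·12=84, Wirral→Central 5·5=25, Brent→East 5·25=125. Service 458; fixed 218; total 676.
{North, South, East, West, Central}: Orton→Central 6·21=126, Joliet→South 5·7=35, Upton→Central 7·12=84, Wirral→Central 5·5=25, Brent→East 5·25=125. Service 395; fixed 727; total 1122.
No other subset beats 634.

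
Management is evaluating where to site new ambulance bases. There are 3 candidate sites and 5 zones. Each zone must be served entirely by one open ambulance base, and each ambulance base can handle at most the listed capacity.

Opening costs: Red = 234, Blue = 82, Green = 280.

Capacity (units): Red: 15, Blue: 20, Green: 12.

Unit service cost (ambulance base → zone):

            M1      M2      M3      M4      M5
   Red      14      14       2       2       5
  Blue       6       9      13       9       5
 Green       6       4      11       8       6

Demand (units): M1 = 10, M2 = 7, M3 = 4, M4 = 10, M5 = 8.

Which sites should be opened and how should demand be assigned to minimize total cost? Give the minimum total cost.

Open {Red, Blue, Green}: M1→Blue 6·10=60, M2→Green 4·7=28, M3→Red 2·4=8, M4→Red 2·10=20, M5→Blue 5·8=40.
Loads: Red carries 14/15, Blue carries 18/20, Green carries 7/12. Service 156; fixed 596; total 752.
Next best feasible plan costs 787.

Minimum total cost: 752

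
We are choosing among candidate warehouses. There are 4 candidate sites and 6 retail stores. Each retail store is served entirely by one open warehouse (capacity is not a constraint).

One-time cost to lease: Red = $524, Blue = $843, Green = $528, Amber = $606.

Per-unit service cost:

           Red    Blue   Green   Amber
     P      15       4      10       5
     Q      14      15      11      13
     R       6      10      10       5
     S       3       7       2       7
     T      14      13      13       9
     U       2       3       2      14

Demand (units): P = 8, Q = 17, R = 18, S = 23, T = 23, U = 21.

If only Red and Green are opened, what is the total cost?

Each retail store is assigned to its cheapest site among the open ones.
{Red, Green}: P→Green 10·8=80, Q→Green 11·17=187, R→Red 6·18=108, S→Green 2·23=46, T→Green 13·23=299, U→Red 2·21=42. Service 762; fixed 1052; total 1814.

Total cost: 1814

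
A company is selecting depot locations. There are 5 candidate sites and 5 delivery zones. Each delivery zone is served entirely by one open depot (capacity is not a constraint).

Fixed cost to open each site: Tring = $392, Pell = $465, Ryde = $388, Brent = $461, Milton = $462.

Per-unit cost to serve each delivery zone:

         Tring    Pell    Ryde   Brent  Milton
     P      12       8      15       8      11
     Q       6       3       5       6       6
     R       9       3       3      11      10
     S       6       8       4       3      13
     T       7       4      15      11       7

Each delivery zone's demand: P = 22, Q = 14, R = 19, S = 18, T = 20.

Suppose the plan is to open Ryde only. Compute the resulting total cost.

Each delivery zone is assigned to its cheapest site among the open ones.
{Ryde}: P→Ryde 15·22=330, Q→Ryde 5·14=70, R→Ryde 3·19=57, S→Ryde 4·18=72, T→Ryde 15·20=300. Service 829; fixed 388; total 1217.

Total cost: 1217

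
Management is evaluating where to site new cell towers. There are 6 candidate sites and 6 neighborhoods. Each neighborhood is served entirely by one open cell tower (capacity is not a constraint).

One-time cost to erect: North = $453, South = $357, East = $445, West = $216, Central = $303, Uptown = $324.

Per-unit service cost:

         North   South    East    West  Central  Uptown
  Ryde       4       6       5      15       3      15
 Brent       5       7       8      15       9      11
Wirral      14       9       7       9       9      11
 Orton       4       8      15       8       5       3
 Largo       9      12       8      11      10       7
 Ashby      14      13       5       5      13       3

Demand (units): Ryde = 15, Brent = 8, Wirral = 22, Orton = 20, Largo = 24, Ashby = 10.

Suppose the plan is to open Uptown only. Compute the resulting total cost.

Each neighborhood is assigned to its cheapest site among the open ones.
{Uptown}: Ryde→Uptown 15·15=225, Brent→Uptown 11·8=88, Wirral→Uptown 11·22=242, Orton→Uptown 3·20=60, Largo→Uptown 7·24=168, Ashby→Uptown 3·10=30. Service 813; fixed 324; total 1137.

Total cost: 1137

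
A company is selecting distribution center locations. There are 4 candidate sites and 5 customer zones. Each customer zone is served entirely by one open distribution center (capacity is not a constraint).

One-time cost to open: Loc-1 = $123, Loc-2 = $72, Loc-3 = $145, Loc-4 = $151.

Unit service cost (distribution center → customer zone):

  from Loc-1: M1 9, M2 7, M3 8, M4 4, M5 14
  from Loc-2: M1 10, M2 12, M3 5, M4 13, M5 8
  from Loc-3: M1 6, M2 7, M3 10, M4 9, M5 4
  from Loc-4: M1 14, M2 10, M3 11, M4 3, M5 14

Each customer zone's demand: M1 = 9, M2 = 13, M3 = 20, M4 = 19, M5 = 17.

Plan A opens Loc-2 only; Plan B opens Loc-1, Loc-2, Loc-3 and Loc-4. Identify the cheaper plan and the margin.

Plan A is cheaper by 60.

Plan A: {Loc-2}: M1→Loc-2 10·9=90, M2→Loc-2 12·13=156, M3→Loc-2 5·20=100, M4→Loc-2 13·19=247, M5→Loc-2 8·17=136. Service 729; fixed 72; total 801.
Plan B: {Loc-1, Loc-2, Loc-3, Loc-4}: M1→Loc-3 6·9=54, M2→Loc-1 7·13=91, M3→Loc-2 5·20=100, M4→Loc-4 3·19=57, M5→Loc-3 4·17=68. Service 370; fixed 491; total 861.
Difference: |801 − 861| = 60.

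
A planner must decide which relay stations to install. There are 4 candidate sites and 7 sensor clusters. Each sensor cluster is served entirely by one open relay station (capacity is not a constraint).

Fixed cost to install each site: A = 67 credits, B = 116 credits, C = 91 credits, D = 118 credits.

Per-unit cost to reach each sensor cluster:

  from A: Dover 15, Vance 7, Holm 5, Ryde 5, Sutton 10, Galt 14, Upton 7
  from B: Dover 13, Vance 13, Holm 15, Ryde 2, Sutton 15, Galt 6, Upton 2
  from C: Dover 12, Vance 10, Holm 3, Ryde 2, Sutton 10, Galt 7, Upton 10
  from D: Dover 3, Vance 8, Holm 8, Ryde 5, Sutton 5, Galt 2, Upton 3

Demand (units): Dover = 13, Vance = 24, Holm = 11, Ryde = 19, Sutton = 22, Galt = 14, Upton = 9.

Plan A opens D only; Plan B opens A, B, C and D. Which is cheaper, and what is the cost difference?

Plan A is cheaper by 129.

Plan A: {D}: Dover→D 3·13=39, Vance→D 8·24=192, Holm→D 8·11=88, Ryde→D 5·19=95, Sutton→D 5·22=110, Galt→D 2·14=28, Upton→D 3·9=27. Service 579; fixed 118; total 697.
Plan B: {A, B, C, D}: Dover→D 3·13=39, Vance→A 7·24=168, Holm→C 3·11=33, Ryde→B 2·19=38, Sutton→D 5·22=110, Galt→D 2·14=28, Upton→B 2·9=18. Service 434; fixed 392; total 826.
Difference: |697 − 826| = 129.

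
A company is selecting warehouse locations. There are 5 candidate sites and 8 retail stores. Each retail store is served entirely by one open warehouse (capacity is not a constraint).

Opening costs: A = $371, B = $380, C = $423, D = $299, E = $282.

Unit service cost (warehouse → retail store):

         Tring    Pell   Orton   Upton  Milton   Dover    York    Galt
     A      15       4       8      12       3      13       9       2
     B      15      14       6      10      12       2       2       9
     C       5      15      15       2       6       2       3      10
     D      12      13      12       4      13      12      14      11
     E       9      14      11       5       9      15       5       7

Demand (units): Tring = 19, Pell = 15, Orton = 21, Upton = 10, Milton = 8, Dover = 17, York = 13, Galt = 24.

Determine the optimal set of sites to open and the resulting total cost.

For any fixed open set, each retail store goes to its cheapest open site; total = fixed + service.
{A, C}: Tring→C 5·19=95, Pell→A 4·15=60, Orton→A 8·21=168, Upton→C 2·10=20, Milton→A 3·8=24, Dover→C 2·17=34, York→C 3·13=39, Galt→A 2·24=48. Service 488; fixed 794; total 1282.
{A}: service 1043 + fixed 371 = 1414
{C}: service 1016 + fixed 423 = 1439
{A, B, C, D, E}: service 433 + fixed 1755 = 2188
No other subset beats 1282.

Open A and C; minimum total cost 1282.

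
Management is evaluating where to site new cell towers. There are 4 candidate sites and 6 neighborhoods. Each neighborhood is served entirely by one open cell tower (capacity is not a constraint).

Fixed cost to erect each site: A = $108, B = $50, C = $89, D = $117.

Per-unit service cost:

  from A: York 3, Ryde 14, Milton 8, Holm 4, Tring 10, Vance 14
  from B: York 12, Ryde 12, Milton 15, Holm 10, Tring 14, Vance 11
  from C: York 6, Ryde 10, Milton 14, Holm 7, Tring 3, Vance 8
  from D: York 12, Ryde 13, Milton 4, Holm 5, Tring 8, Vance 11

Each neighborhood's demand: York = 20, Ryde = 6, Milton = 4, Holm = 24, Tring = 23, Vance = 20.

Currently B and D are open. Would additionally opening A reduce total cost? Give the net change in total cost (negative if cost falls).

Yes — net change −96 (cost falls by 96).

Current service cost with {B, D}: 852.
Adding A: each neighborhood re-picks its cheapest; new service cost 648, saving 204.
Extra fixed cost: 108. Net change = 108 − 204 = -96.
(Totals: 1019 → 923.)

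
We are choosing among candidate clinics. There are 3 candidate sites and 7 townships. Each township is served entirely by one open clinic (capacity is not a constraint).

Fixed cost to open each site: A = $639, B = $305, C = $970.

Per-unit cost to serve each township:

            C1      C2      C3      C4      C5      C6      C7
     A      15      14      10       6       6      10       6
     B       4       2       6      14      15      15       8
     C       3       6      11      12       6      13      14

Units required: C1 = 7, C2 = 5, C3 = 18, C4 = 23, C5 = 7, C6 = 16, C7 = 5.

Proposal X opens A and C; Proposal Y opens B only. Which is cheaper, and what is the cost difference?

Proposal Y is cheaper by 1052.

Proposal X: {A, C}: C1→C 3·7=21, C2→C 6·5=30, C3→A 10·18=180, C4→A 6·23=138, C5→A 6·7=42, C6→A 10·16=160, C7→A 6·5=30. Service 601; fixed 1609; total 2210.
Proposal Y: {B}: C1→B 4·7=28, C2→B 2·5=10, C3→B 6·18=108, C4→B 14·23=322, C5→B 15·7=105, C6→B 15·16=240, C7→B 8·5=40. Service 853; fixed 305; total 1158.
Difference: |2210 − 1158| = 1052.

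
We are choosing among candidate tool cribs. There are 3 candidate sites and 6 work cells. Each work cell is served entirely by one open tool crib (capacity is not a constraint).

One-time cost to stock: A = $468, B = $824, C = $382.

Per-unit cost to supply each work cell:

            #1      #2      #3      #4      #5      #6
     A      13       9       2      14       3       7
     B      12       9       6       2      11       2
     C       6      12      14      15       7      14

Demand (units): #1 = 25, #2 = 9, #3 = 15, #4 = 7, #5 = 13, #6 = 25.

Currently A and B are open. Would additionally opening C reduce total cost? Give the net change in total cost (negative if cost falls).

Current service cost with {A, B}: 514.
Adding C: each work cell re-picks its cheapest; new service cost 364, saving 150.
Extra fixed cost: 382. Net change = 382 − 150 = 232.
(Totals: 1806 → 2038.)

No — net change +232 (cost rises by 232).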